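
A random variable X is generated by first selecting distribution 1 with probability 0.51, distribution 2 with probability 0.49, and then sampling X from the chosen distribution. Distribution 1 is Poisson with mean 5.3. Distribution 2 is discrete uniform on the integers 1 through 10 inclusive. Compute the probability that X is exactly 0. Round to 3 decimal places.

Conditional on each component, P(X = 0): 1: 0.00499159; 2: 0.
By total probability, P(X = 0) = 0.51·0.00499159 + 0.49·0 = 0.00254571.

0.003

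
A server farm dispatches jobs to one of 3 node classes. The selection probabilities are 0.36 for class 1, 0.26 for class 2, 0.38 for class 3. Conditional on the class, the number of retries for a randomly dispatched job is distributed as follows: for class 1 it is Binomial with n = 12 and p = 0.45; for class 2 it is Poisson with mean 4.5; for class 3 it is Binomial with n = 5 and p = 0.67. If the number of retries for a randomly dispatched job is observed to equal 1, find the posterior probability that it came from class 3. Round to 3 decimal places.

0.490

Likelihoods P(X=1 | ·): 1: 0.00752287; 2: 0.0499905; 3: 0.0397284.
Posterior ∝ prior × likelihood. Numerator for 3: 0.38·0.0397284 = 0.0150968.
Normalizing constant: 0.36·0.00752287 + 0.26·0.0499905 + 0.38·0.0397284 = 0.0308025.
P(3 | observation) = 0.0150968 / 0.0308025 = 0.490115.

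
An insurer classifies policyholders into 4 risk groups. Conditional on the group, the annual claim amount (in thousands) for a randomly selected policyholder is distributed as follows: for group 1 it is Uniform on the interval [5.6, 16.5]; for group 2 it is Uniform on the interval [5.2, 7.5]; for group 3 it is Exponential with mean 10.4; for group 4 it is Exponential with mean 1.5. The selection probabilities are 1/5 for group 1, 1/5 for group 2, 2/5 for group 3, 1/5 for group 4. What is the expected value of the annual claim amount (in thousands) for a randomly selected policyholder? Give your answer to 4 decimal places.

7.9400

Component means — 1: 11.05; 2: 6.35; 3: 10.4; 4: 1.5.
E[X] = 0.2·11.05 + 0.2·6.35 + 0.4·10.4 + 0.2·1.5 = 7.94.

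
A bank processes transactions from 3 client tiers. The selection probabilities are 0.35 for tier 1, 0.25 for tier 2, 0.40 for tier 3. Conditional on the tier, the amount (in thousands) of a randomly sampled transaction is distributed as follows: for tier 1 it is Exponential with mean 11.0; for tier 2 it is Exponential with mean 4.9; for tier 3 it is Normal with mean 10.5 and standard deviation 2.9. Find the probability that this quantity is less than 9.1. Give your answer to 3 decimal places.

Conditional on each tier, P(X < 9.1): 1: 0.56276; 2: 0.843882; 3: 0.314634.
By total probability, P(X < 9.1) = 0.35·0.56276 + 0.25·0.843882 + 0.4·0.314634 = 0.53379.

0.534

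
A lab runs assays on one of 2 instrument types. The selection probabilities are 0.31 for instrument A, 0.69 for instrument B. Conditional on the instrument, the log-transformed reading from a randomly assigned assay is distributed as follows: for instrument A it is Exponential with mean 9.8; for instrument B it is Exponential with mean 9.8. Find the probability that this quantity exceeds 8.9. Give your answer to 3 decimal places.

Conditional on each instrument, P(X > 8.9): A: 0.403264; B: 0.403264.
By total probability, P(X > 8.9) = 0.31·0.403264 + 0.69·0.403264 = 0.403264.

0.403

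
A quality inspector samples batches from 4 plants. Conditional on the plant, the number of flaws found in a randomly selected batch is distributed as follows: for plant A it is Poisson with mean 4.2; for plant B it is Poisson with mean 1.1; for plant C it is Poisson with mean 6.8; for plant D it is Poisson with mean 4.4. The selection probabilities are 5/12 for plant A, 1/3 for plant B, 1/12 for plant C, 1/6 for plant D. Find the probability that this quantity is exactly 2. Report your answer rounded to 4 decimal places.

0.1442

Conditional on each plant, P(X = 2): A: 0.132261; B: 0.201387; C: 0.0257505; D: 0.118845.
By total probability, P(X = 2) = 0.416667·0.132261 + 0.333333·0.201387 + 0.0833333·0.0257505 + 0.166667·0.118845 = 0.144191.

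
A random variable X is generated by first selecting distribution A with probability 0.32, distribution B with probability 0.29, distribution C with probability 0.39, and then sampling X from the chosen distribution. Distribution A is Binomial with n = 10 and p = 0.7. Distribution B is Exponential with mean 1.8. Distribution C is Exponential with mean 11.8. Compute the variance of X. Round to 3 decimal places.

Per component, A: μ=7, E[X²]=51.1; B: μ=1.8, E[X²]=6.48; C: μ=11.8, E[X²]=278.48.
E[X] = 0.32·7 + 0.29·1.8 + 0.39·11.8 = 7.364.
E[X²] = 0.32·51.1 + 0.29·6.48 + 0.39·278.48 = 126.838.
Var(X) = E[X²] − (E[X])² = 126.838 − 54.2285 = 72.6099.

72.610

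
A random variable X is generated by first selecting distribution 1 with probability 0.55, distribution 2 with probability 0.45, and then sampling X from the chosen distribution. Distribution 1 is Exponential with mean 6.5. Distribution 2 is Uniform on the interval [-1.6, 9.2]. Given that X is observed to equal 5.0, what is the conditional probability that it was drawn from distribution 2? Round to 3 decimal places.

Likelihoods f(5.0 | ·): 1: 0.0712876; 2: 0.0925926.
Posterior ∝ prior × likelihood. Numerator for 2: 0.45·0.0925926 = 0.0416667.
Normalizing constant: 0.55·0.0712876 + 0.45·0.0925926 = 0.0808748.
P(2 | observation) = 0.0416667 / 0.0808748 = 0.515199.

0.515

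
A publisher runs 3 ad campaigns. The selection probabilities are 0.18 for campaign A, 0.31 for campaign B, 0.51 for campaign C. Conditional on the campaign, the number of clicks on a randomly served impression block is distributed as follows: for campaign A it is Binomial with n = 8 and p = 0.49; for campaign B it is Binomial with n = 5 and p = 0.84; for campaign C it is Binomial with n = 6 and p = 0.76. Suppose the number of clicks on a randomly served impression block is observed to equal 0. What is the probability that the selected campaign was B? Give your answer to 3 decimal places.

Likelihoods P(X=0 | ·): A: 0.00457679; B: 0.000104858; C: 0.000191103.
Posterior ∝ prior × likelihood. Numerator for B: 0.31·0.000104858 = 3.25059e-05.
Normalizing constant: 0.18·0.00457679 + 0.31·0.000104858 + 0.51·0.000191103 = 0.000953791.
P(B | observation) = 3.25059e-05 / 0.000953791 = 0.0340807.

0.034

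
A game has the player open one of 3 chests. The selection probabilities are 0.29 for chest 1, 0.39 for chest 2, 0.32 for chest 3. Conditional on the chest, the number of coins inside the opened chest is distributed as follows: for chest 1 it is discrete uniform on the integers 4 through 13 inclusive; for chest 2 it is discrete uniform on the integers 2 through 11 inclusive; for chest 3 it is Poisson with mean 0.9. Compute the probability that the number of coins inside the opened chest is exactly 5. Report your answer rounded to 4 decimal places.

Conditional on each chest, P(X = 5): 1: 0.1; 2: 0.1; 3: 0.00200063.
By total probability, P(X = 5) = 0.29·0.1 + 0.39·0.1 + 0.32·0.00200063 = 0.0686402.

0.0686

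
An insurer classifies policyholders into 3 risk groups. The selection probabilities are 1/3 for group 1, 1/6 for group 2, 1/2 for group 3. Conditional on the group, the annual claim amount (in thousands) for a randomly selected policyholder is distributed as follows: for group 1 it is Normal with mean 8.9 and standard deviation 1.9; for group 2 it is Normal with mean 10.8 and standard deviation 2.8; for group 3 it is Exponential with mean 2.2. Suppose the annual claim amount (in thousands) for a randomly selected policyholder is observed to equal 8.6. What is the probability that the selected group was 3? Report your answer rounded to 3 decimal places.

0.050

Likelihoods f(8.6 | ·): 1: 0.207369; 2: 0.10464; 3: 0.0091176.
Posterior ∝ prior × likelihood. Numerator for 3: 0.5·0.0091176 = 0.0045588.
Normalizing constant: 0.333333·0.207369 + 0.166667·0.10464 + 0.5·0.0091176 = 0.0911216.
P(3 | observation) = 0.0045588 / 0.0911216 = 0.0500299.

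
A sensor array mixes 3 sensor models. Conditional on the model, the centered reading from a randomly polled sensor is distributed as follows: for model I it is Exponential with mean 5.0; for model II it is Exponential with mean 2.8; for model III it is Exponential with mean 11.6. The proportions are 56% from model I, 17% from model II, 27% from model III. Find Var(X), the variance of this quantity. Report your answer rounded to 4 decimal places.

Per component, I: μ=5, E[X²]=50; II: μ=2.8, E[X²]=15.68; III: μ=11.6, E[X²]=269.12.
E[X] = 0.56·5 + 0.17·2.8 + 0.27·11.6 = 6.408.
E[X²] = 0.56·50 + 0.17·15.68 + 0.27·269.12 = 103.328.
Var(X) = E[X²] − (E[X])² = 103.328 − 41.0625 = 62.2655.

62.2655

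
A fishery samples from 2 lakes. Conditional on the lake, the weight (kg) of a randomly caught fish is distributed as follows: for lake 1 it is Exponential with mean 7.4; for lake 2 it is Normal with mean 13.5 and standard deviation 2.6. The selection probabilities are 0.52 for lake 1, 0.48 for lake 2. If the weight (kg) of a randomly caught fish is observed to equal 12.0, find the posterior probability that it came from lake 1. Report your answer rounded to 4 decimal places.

Likelihoods f(12.0 | ·): 1: 0.0266997; 2: 0.129916.
Posterior ∝ prior × likelihood. Numerator for 1: 0.52·0.0266997 = 0.0138839.
Normalizing constant: 0.52·0.0266997 + 0.48·0.129916 = 0.0762434.
P(1 | observation) = 0.0138839 / 0.0762434 = 0.182099.

0.1821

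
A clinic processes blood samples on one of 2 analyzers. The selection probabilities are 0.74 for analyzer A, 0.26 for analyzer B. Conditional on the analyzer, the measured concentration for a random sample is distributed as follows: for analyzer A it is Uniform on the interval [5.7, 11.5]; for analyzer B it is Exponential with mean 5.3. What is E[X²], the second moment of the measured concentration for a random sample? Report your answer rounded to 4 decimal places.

71.4117

For each component E[X²] = Var + (mean)², giving A: 76.7633; B: 56.18.
Overall E[X²] = 0.74·76.7633 + 0.26·56.18 = 71.4117.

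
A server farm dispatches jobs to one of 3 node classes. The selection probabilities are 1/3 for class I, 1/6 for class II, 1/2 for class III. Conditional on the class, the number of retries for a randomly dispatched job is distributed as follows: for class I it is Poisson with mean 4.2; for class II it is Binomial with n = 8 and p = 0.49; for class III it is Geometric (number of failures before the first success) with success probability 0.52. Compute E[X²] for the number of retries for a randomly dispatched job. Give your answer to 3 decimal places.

For each component E[X²] = Var + (mean)², giving I: 21.84; II: 17.3656; III: 2.62722.
Overall E[X²] = 0.333333·21.84 + 0.166667·17.3656 + 0.5·2.62722 = 11.4879.

11.488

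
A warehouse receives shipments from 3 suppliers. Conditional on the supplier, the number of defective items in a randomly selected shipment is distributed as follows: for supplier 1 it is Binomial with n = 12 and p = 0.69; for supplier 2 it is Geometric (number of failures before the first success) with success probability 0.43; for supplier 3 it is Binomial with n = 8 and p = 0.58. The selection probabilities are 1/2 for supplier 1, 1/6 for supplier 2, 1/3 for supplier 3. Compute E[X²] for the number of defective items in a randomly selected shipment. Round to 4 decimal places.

44.1954

For each component E[X²] = Var + (mean)², giving 1: 71.1252; 2: 4.83991; 3: 23.4784.
Overall E[X²] = 0.5·71.1252 + 0.166667·4.83991 + 0.333333·23.4784 = 44.1954.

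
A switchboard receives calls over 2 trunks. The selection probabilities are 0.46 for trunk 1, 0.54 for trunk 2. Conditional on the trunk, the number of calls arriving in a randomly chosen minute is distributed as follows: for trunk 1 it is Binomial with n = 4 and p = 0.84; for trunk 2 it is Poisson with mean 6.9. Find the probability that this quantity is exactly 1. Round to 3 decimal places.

Conditional on each trunk, P(X = 1): 1: 0.0137626; 2: 0.00695372.
By total probability, P(X = 1) = 0.46·0.0137626 + 0.54·0.00695372 = 0.0100858.

0.010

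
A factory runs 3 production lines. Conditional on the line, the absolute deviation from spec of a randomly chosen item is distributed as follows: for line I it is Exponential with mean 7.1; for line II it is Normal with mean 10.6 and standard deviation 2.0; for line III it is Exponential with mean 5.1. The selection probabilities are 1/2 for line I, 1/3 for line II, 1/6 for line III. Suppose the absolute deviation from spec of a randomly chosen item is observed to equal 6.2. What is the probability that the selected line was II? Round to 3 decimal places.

0.131

Likelihoods f(6.2 | ·): I: 0.0588164; II: 0.0177373; III: 0.0581385.
Posterior ∝ prior × likelihood. Numerator for II: 0.333333·0.0177373 = 0.00591243.
Normalizing constant: 0.5·0.0588164 + 0.333333·0.0177373 + 0.166667·0.0581385 = 0.0450104.
P(II | observation) = 0.00591243 / 0.0450104 = 0.131357.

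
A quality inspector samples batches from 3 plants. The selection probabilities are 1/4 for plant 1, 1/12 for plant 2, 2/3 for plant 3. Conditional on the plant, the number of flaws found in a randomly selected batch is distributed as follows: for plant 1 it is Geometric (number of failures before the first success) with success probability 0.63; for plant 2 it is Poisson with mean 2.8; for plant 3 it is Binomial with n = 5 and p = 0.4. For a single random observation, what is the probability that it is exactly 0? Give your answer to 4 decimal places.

0.2144

Conditional on each plant, P(X = 0): 1: 0.63; 2: 0.0608101; 3: 0.07776.
By total probability, P(X = 0) = 0.25·0.63 + 0.0833333·0.0608101 + 0.666667·0.07776 = 0.214408.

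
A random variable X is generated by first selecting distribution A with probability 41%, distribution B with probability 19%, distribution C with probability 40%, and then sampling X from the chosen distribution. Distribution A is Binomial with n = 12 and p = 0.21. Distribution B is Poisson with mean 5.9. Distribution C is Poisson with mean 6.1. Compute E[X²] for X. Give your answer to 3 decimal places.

28.479

For each component E[X²] = Var + (mean)², giving A: 8.3412; B: 40.71; C: 43.31.
Overall E[X²] = 0.41·8.3412 + 0.19·40.71 + 0.4·43.31 = 28.4788.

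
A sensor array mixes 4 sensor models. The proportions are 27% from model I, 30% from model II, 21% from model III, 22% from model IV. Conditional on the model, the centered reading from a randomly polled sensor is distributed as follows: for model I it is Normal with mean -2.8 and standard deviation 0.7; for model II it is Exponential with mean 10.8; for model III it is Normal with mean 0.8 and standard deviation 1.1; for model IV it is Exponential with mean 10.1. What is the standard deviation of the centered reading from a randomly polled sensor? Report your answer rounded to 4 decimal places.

Per component, I: μ=-2.8, E[X²]=8.33; II: μ=10.8, E[X²]=233.28; III: μ=0.8, E[X²]=1.85; IV: μ=10.1, E[X²]=204.02.
E[X] = 0.27·-2.8 + 0.3·10.8 + 0.21·0.8 + 0.22·10.1 = 4.874.
E[X²] = 0.27·8.33 + 0.3·233.28 + 0.21·1.85 + 0.22·204.02 = 117.506.
Var(X) = E[X²] − (E[X])² = 117.506 − 23.7559 = 93.7501.
SD(X) = √93.7501 = 9.68246.

9.6825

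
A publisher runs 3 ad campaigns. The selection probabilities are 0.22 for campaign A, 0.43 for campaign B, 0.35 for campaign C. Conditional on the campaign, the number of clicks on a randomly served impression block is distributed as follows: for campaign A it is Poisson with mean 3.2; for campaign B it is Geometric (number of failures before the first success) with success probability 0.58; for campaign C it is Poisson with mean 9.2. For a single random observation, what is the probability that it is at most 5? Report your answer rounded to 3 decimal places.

0.661

Conditional on each campaign, P(X ≤ 5): A: 0.894592; B: 0.994511; C: 0.104074.
By total probability, P(X ≤ 5) = 0.22·0.894592 + 0.43·0.994511 + 0.35·0.104074 = 0.660876.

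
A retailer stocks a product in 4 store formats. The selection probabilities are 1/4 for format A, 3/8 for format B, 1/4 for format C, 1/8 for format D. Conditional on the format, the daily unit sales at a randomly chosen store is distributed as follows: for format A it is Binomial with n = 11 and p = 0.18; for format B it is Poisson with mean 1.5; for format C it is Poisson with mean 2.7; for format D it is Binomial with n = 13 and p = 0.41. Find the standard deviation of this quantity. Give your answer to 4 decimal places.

1.8655

Per component, A: μ=1.98, E[X²]=5.544; B: μ=1.5, E[X²]=3.75; C: μ=2.7, E[X²]=9.99; D: μ=5.33, E[X²]=31.5536.
E[X] = 0.25·1.98 + 0.375·1.5 + 0.25·2.7 + 0.125·5.33 = 2.39875.
E[X²] = 0.25·5.544 + 0.375·3.75 + 0.25·9.99 + 0.125·31.5536 = 9.23395.
Var(X) = E[X²] − (E[X])² = 9.23395 − 5.754 = 3.47995.
SD(X) = √3.47995 = 1.86546.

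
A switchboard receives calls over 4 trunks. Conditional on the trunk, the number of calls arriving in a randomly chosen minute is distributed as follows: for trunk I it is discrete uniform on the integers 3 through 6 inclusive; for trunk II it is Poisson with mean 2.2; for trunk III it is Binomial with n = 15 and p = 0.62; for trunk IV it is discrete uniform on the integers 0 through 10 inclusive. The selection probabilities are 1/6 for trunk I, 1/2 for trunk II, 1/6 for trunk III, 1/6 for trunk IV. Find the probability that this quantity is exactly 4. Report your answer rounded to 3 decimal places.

Conditional on each trunk, P(X = 4): I: 0.25; II: 0.108151; III: 0.00481193; IV: 0.0909091.
By total probability, P(X = 4) = 0.166667·0.25 + 0.5·0.108151 + 0.166667·0.00481193 + 0.166667·0.0909091 = 0.111696.

0.112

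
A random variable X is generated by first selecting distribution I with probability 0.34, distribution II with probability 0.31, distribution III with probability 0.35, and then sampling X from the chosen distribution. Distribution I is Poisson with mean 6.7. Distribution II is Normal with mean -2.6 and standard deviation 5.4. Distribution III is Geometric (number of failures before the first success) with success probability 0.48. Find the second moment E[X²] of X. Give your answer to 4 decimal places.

29.8765

For each component E[X²] = Var + (mean)², giving I: 51.59; II: 35.92; III: 3.43056.
Overall E[X²] = 0.34·51.59 + 0.31·35.92 + 0.35·3.43056 = 29.8765.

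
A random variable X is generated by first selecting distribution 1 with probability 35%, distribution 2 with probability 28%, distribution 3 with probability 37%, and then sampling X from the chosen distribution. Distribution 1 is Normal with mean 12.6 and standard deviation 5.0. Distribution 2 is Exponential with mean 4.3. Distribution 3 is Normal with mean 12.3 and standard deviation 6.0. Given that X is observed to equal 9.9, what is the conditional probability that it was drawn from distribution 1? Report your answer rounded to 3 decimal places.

Likelihoods f(9.9 | ·): 1: 0.0689636; 2: 0.0232618; 3: 0.0613784.
Posterior ∝ prior × likelihood. Numerator for 1: 0.35·0.0689636 = 0.0241373.
Normalizing constant: 0.35·0.0689636 + 0.28·0.0232618 + 0.37·0.0613784 = 0.0533606.
P(1 | observation) = 0.0241373 / 0.0533606 = 0.452343.

0.452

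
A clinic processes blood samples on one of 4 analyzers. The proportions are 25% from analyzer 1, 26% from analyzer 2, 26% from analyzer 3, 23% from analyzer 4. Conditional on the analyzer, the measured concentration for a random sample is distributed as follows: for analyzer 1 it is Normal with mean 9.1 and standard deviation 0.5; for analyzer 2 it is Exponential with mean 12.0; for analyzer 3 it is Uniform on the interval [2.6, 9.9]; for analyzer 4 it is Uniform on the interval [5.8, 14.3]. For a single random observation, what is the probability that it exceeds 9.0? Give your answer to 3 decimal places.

0.443

Conditional on each analyzer, P(X > 9.0): 1: 0.57926; 2: 0.472367; 3: 0.123288; 4: 0.623529.
By total probability, P(X > 9.0) = 0.25·0.57926 + 0.26·0.472367 + 0.26·0.123288 + 0.23·0.623529 = 0.443097.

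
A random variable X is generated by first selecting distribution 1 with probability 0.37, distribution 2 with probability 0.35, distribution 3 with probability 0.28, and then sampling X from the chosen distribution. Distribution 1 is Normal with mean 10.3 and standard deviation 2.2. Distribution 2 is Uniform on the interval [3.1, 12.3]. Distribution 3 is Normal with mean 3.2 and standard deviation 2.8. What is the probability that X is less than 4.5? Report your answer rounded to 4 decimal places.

0.2449

Conditional on each component, P(X < 4.5): 1: 0.00418999; 2: 0.152174; 3: 0.678778.
By total probability, P(X < 4.5) = 0.37·0.00418999 + 0.35·0.152174 + 0.28·0.678778 = 0.244869.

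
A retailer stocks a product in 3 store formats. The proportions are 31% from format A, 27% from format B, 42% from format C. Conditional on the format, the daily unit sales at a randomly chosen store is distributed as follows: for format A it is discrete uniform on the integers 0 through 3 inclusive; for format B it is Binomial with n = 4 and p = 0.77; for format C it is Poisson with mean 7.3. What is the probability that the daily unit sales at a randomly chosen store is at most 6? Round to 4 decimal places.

Conditional on each format, P(X ≤ 6): A: 1; B: 1; C: 0.406032.
By total probability, P(X ≤ 6) = 0.31·1 + 0.27·1 + 0.42·0.406032 = 0.750534.

0.7505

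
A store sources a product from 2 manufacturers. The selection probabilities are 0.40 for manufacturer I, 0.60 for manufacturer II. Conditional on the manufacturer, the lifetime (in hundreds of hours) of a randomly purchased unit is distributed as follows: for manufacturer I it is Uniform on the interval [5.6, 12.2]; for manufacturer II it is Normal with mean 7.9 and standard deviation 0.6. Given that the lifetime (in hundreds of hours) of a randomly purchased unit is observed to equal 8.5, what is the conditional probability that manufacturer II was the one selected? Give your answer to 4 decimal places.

0.7997

Likelihoods f(8.5 | ·): I: 0.151515; II: 0.403285.
Posterior ∝ prior × likelihood. Numerator for II: 0.6·0.403285 = 0.241971.
Normalizing constant: 0.4·0.151515 + 0.6·0.403285 = 0.302577.
P(II | observation) = 0.241971 / 0.302577 = 0.7997.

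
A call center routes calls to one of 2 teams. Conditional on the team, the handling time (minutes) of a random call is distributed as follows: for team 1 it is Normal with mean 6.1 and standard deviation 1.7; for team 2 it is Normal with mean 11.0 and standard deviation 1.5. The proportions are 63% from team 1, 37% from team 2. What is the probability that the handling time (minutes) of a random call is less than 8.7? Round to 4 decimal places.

Conditional on each team, P(X < 8.7): 1: 0.936919; 2: 0.0625969.
By total probability, P(X < 8.7) = 0.63·0.936919 + 0.37·0.0625969 = 0.61342.

0.6134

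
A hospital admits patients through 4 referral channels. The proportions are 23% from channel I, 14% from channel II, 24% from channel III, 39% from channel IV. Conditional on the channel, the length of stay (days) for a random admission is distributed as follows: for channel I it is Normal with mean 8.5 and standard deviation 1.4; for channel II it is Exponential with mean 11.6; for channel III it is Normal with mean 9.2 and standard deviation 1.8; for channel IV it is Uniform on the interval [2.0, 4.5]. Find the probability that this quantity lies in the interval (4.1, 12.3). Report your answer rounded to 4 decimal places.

0.5705

Conditional on each channel, P(4.1 < X < 12.3): I: 0.995843; II: 0.355926; III: 0.955182; IV: 0.16.
By total probability, P(4.1 < X < 12.3) = 0.23·0.995843 + 0.14·0.355926 + 0.24·0.955182 + 0.39·0.16 = 0.570517.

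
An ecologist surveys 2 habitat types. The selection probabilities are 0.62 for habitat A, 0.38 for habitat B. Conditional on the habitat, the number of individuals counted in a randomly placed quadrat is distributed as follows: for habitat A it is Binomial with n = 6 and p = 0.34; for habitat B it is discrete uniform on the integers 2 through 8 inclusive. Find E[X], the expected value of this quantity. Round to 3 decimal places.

3.165

Component means — A: 2.04; B: 5.
E[X] = 0.62·2.04 + 0.38·5 = 3.1648.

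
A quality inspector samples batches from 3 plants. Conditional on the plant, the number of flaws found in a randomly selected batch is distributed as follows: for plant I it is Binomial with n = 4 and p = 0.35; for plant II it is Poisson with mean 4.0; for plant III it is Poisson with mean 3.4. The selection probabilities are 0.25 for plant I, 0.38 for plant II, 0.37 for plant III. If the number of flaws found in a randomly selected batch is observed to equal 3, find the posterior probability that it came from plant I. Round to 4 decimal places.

0.1523

Likelihoods P(X=3 | ·): I: 0.111475; II: 0.195367; III: 0.218617.
Posterior ∝ prior × likelihood. Numerator for I: 0.25·0.111475 = 0.0278687.
Normalizing constant: 0.25·0.111475 + 0.38·0.195367 + 0.37·0.218617 = 0.182996.
P(I | observation) = 0.0278687 / 0.182996 = 0.152291.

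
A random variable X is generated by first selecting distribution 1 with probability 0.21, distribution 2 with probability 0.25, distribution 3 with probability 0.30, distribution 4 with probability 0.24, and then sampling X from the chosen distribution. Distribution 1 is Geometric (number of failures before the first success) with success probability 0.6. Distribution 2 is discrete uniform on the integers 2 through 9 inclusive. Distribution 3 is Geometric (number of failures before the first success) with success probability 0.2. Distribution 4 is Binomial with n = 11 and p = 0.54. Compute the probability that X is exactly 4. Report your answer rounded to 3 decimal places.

Conditional on each component, P(X = 4): 1: 0.01536; 2: 0.125; 3: 0.08192; 4: 0.122291.
By total probability, P(X = 4) = 0.21·0.01536 + 0.25·0.125 + 0.3·0.08192 + 0.24·0.122291 = 0.0884014.

0.088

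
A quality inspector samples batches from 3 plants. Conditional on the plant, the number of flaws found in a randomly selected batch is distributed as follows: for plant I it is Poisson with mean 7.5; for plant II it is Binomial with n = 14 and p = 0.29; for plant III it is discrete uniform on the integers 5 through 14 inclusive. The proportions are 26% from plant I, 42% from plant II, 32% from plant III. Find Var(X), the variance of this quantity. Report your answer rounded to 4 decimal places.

11.4031

Per component, I: μ=7.5, E[X²]=63.75; II: μ=4.06, E[X²]=19.3662; III: μ=9.5, E[X²]=98.5.
E[X] = 0.26·7.5 + 0.42·4.06 + 0.32·9.5 = 6.6952.
E[X²] = 0.26·63.75 + 0.42·19.3662 + 0.32·98.5 = 56.2288.
Var(X) = E[X²] − (E[X])² = 56.2288 − 44.8257 = 11.4031.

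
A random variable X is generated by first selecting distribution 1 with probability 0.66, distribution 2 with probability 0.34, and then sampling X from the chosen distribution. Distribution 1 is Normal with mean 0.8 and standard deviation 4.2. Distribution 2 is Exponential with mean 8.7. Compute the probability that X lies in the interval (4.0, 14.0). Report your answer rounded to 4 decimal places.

0.2933

Conditional on each component, P(4.0 < X < 14.0): 1: 0.222222; 2: 0.43138.
By total probability, P(4.0 < X < 14.0) = 0.66·0.222222 + 0.34·0.43138 = 0.293336.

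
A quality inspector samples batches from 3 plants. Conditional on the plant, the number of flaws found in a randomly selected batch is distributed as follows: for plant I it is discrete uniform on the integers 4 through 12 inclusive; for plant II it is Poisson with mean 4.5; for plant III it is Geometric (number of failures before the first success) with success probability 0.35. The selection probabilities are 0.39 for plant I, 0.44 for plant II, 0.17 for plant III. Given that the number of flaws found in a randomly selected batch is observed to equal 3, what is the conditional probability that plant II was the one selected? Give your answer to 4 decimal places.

0.8196

Likelihoods P(X=3 | ·): I: 0; II: 0.168718; III: 0.0961188.
Posterior ∝ prior × likelihood. Numerator for II: 0.44·0.168718 = 0.0742359.
Normalizing constant: 0.39·0 + 0.44·0.168718 + 0.17·0.0961188 = 0.0905761.
P(II | observation) = 0.0742359 / 0.0905761 = 0.819597.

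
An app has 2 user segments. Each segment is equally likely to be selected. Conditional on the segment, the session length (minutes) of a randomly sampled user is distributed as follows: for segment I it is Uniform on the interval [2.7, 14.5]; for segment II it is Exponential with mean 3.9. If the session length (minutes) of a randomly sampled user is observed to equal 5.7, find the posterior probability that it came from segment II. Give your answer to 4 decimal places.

Likelihoods f(5.7 | ·): I: 0.0847458; II: 0.0594562.
Posterior ∝ prior × likelihood. Numerator for II: 0.5·0.0594562 = 0.0297281.
Normalizing constant: 0.5·0.0847458 + 0.5·0.0594562 = 0.072101.
P(II | observation) = 0.0297281 / 0.072101 = 0.412312.

0.4123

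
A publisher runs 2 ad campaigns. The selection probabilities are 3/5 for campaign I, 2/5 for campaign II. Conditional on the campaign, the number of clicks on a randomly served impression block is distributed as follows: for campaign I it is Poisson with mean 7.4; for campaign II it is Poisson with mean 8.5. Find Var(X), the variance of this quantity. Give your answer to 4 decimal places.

Per component, I: μ=7.4, E[X²]=62.16; II: μ=8.5, E[X²]=80.75.
E[X] = 0.6·7.4 + 0.4·8.5 = 7.84.
E[X²] = 0.6·62.16 + 0.4·80.75 = 69.596.
Var(X) = E[X²] − (E[X])² = 69.596 − 61.4656 = 8.1304.

8.1304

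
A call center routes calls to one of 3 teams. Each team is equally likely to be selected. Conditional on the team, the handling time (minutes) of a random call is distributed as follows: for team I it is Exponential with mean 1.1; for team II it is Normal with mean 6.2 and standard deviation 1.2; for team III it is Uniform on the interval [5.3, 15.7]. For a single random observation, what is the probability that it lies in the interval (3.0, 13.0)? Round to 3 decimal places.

0.601

Conditional on each team, P(3.0 < X < 13.0): I: 0.06539; II: 0.99617; III: 0.740385.
By total probability, P(3.0 < X < 13.0) = 0.333333·0.06539 + 0.333333·0.99617 + 0.333333·0.740385 = 0.600648.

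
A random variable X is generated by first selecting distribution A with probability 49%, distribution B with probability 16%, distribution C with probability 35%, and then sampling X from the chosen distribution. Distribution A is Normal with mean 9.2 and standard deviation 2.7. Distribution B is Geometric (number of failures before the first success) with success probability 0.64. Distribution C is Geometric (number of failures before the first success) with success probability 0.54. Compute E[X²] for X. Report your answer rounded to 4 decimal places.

46.0431

For each component E[X²] = Var + (mean)², giving A: 91.93; B: 1.19531; C: 2.30316.
Overall E[X²] = 0.49·91.93 + 0.16·1.19531 + 0.35·2.30316 = 46.0431.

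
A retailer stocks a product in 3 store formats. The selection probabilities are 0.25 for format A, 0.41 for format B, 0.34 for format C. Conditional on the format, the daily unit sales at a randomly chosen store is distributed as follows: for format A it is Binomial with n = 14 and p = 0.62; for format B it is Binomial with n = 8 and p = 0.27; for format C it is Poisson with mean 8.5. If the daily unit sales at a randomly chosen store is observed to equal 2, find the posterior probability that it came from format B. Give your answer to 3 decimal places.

0.980

Likelihoods P(X=2 | ·): A: 0.000317123; B: 0.308903; C: 0.00735029.
Posterior ∝ prior × likelihood. Numerator for B: 0.41·0.308903 = 0.12665.
Normalizing constant: 0.25·0.000317123 + 0.41·0.308903 + 0.34·0.00735029 = 0.129229.
P(B | observation) = 0.12665 / 0.129229 = 0.980048.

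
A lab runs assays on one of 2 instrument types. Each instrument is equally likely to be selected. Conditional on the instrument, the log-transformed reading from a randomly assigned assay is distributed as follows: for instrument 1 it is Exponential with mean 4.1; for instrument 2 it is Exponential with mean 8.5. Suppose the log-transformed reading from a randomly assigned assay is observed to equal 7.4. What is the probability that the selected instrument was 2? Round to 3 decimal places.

0.551

Likelihoods f(7.4 | ·): 1: 0.0401206; 2: 0.0492594.
Posterior ∝ prior × likelihood. Numerator for 2: 0.5·0.0492594 = 0.0246297.
Normalizing constant: 0.5·0.0401206 + 0.5·0.0492594 = 0.04469.
P(2 | observation) = 0.0246297 / 0.04469 = 0.551123.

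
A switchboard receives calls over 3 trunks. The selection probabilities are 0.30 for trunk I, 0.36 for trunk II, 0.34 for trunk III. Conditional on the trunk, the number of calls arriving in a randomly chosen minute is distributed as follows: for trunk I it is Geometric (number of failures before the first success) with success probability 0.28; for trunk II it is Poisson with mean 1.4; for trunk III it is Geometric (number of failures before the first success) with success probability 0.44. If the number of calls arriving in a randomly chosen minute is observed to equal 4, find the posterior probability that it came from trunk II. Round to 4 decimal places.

0.2759

Likelihoods P(X=4 | ·): I: 0.0752468; II: 0.039472; III: 0.0432718.
Posterior ∝ prior × likelihood. Numerator for II: 0.36·0.039472 = 0.0142099.
Normalizing constant: 0.3·0.0752468 + 0.36·0.039472 + 0.34·0.0432718 = 0.0514963.
P(II | observation) = 0.0142099 / 0.0514963 = 0.27594.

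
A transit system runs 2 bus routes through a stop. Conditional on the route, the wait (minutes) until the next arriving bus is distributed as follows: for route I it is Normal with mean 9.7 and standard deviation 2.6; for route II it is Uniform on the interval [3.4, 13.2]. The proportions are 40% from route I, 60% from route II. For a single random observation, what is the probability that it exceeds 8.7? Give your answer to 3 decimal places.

Conditional on each route, P(X > 8.7): I: 0.649739; II: 0.459184.
By total probability, P(X > 8.7) = 0.4·0.649739 + 0.6·0.459184 = 0.535406.

0.535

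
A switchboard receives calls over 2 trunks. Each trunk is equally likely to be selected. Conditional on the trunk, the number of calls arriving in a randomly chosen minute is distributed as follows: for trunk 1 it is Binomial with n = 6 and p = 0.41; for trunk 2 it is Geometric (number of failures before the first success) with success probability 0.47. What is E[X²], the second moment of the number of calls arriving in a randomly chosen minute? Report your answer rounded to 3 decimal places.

For each component E[X²] = Var + (mean)², giving 1: 7.503; 2: 3.67089.
Overall E[X²] = 0.5·7.503 + 0.5·3.67089 = 5.58695.

5.587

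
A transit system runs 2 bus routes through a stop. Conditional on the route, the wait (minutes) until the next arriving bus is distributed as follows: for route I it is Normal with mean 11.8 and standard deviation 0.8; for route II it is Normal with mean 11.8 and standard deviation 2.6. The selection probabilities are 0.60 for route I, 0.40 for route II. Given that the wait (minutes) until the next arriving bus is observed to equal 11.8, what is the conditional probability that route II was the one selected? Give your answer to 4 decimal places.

0.1702

Likelihoods f(11.8 | ·): I: 0.498678; II: 0.153439.
Posterior ∝ prior × likelihood. Numerator for II: 0.4·0.153439 = 0.0613757.
Normalizing constant: 0.6·0.498678 + 0.4·0.153439 = 0.360582.
P(II | observation) = 0.0613757 / 0.360582 = 0.170213.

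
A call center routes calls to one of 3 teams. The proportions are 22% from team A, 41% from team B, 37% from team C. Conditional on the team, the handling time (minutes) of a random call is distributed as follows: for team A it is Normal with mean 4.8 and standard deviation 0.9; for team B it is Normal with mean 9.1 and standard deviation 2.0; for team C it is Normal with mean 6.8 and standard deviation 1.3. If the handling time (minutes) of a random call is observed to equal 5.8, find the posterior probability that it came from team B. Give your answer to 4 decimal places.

Likelihoods f(5.8 | ·): A: 0.239103; B: 0.0511325; C: 0.228285.
Posterior ∝ prior × likelihood. Numerator for B: 0.41·0.0511325 = 0.0209643.
Normalizing constant: 0.22·0.239103 + 0.41·0.0511325 + 0.37·0.228285 = 0.158032.
P(B | observation) = 0.0209643 / 0.158032 = 0.132658.

0.1327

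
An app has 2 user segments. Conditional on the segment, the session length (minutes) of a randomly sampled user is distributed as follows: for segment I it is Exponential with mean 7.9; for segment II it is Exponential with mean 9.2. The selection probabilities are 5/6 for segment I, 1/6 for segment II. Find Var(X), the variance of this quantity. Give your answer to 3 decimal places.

66.350

Per component, I: μ=7.9, E[X²]=124.82; II: μ=9.2, E[X²]=169.28.
E[X] = 0.833333·7.9 + 0.166667·9.2 = 8.11667.
E[X²] = 0.833333·124.82 + 0.166667·169.28 = 132.23.
Var(X) = E[X²] − (E[X])² = 132.23 − 65.8803 = 66.3497.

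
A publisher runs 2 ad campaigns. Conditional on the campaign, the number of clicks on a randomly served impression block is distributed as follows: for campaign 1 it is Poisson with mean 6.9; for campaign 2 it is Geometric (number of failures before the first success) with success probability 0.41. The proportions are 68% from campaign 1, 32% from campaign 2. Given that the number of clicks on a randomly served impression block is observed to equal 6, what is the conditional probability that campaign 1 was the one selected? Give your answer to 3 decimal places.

0.949

Likelihoods P(X=6 | ·): 1: 0.151053; 2: 0.017294.
Posterior ∝ prior × likelihood. Numerator for 1: 0.68·0.151053 = 0.102716.
Normalizing constant: 0.68·0.151053 + 0.32·0.017294 = 0.10825.
P(1 | observation) = 0.102716 / 0.10825 = 0.948877.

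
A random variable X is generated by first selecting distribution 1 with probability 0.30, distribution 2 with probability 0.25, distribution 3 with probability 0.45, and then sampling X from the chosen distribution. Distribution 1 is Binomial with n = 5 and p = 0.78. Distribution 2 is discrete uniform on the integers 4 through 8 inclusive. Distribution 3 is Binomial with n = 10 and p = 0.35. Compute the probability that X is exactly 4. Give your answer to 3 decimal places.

Conditional on each component, P(X = 4): 1: 0.407166; 2: 0.2; 3: 0.237668.
By total probability, P(X = 4) = 0.3·0.407166 + 0.25·0.2 + 0.45·0.237668 = 0.279101.

0.279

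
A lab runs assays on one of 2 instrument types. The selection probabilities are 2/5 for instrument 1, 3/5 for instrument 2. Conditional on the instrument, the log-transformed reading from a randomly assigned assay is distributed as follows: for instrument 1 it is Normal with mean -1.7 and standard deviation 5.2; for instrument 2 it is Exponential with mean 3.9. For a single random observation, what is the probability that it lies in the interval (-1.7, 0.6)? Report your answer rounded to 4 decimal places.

0.1539

Conditional on each instrument, P(-1.7 < X < 0.6): 1: 0.170867; 2: 0.142596.
By total probability, P(-1.7 < X < 0.6) = 0.4·0.170867 + 0.6·0.142596 = 0.153904.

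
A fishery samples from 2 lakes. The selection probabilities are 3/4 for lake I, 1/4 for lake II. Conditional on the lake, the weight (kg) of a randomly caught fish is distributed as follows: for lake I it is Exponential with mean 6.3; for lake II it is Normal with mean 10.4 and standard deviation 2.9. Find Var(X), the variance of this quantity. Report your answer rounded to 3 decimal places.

Per component, I: μ=6.3, E[X²]=79.38; II: μ=10.4, E[X²]=116.57.
E[X] = 0.75·6.3 + 0.25·10.4 = 7.325.
E[X²] = 0.75·79.38 + 0.25·116.57 = 88.6775.
Var(X) = E[X²] − (E[X])² = 88.6775 − 53.6556 = 35.0219.

35.022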